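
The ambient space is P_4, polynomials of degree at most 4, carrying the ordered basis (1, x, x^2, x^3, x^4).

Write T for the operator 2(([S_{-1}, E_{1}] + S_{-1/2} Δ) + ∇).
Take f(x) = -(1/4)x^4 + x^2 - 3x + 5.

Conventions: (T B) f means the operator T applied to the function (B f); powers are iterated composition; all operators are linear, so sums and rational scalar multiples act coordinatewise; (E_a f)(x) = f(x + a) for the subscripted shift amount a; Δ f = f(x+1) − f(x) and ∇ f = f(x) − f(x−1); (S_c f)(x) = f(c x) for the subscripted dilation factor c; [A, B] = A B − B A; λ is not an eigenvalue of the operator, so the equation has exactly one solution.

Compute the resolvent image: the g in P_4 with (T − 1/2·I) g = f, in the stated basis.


the result is g(x) = (1/2)x^4 - 9x^3 - 362x^2 + 4500x + 71846

write g with unknown coordinates in the stated basis and equate coefficients in (T − 1/2·I) g = f
solving from the highest basis element down gives g = (1/2)x^4 - 9x^3 - 362x^2 + 4500x + 71846
check: T g = -(9/2)x^3 - 180x^2 + 2247x + 35928
so T g − 1/2·g = -(1/4)x^4 + x^2 - 3x + 5 = f ✓


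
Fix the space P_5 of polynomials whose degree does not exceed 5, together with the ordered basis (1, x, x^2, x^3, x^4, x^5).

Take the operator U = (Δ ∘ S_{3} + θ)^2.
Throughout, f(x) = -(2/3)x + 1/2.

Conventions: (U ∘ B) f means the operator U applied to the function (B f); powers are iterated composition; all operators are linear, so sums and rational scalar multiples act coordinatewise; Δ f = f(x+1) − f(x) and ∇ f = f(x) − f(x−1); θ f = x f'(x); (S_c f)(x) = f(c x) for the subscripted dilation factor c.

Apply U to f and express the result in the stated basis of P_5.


S_{3} f = -2x + 1/2
Δ S_{3} f = -2
θ f = -(2/3)x
(Δ ∘ S_{3} + θ) f = -(2/3)x - 2
S_{3} (Δ ∘ S_{3} + θ) f = -2x - 2
Δ S_{3} (Δ ∘ S_{3} + θ) f = -2
θ (Δ ∘ S_{3} + θ) f = -(2/3)x
(Δ ∘ S_{3} + θ) (Δ ∘ S_{3} + θ) f = -(2/3)x - 2

the image equals g(x) = -(2/3)x - 2


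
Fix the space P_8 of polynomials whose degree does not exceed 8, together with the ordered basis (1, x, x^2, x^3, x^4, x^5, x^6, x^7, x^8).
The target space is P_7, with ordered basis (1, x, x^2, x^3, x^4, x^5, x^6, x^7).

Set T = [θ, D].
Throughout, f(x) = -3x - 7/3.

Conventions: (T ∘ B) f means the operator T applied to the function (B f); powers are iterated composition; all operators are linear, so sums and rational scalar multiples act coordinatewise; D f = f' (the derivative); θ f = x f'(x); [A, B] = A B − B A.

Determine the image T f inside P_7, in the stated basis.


g(x) = 3

D f = -3
θ D f = 0
θ f = -3x
D θ f = -3
[θ, D] f = 3


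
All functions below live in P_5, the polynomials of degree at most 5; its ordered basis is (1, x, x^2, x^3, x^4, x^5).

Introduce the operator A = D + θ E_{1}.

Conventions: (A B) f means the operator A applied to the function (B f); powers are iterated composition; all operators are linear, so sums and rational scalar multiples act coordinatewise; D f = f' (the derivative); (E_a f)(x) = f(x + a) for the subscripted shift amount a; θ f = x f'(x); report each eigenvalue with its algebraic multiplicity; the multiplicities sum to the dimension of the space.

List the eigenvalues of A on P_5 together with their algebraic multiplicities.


image of 1: 0
image of x: x + 1
image of x^2: 2x^2 + 4x
image of x^3: 3x^3 + 9x^2 + 3x
image of x^4: 4x^4 + 16x^3 + 12x^2 + 4x
image of x^5: 5x^5 + 25x^4 + 30x^3 + 20x^2 + 5x
the matrix is upper triangular; its diagonal is (0, 1, 2, 3, 4, 5)
for a triangular matrix the eigenvalues are the diagonal entries, with algebraic multiplicity their repetition count

λ = 0 (multiplicity 1), λ = 1 (multiplicity 1), λ = 2 (multiplicity 1), λ = 3 (multiplicity 1), λ = 4 (multiplicity 1), λ = 5 (multiplicity 1)


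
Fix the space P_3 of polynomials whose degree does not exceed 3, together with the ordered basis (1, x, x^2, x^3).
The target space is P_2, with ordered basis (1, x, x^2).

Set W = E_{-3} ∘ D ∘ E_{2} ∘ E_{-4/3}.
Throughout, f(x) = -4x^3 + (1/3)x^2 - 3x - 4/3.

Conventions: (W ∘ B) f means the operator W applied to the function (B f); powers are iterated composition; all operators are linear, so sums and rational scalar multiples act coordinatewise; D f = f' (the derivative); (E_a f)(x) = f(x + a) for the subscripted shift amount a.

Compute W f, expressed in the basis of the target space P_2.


the result is g(x) = -12x^2 + (170/3)x - 629/9

E_{-4/3} f = -4x^3 + (49/3)x^2 - (227/9)x + 344/27
E_{2} E_{-4/3} f = -4x^3 - (23/3)x^2 - (71/9)x - 118/27
D E_{2} E_{-4/3} f = -12x^2 - (46/3)x - 71/9
E_{-3} D E_{2} E_{-4/3} f = -12x^2 + (170/3)x - 629/9


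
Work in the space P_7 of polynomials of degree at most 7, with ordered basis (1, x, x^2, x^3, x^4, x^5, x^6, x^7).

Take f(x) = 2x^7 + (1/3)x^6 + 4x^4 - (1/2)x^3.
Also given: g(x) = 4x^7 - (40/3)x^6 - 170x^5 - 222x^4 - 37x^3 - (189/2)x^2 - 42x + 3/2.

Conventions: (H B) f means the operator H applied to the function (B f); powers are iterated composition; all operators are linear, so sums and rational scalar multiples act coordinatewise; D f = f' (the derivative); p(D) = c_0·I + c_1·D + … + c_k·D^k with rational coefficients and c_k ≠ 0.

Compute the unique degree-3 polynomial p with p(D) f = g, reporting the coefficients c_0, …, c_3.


c_0 = 2, c_1 = -1, c_2 = -2, c_3 = -1/2

D^0 f = 2x^7 + (1/3)x^6 + 4x^4 - (1/2)x^3
D^1 f = 14x^6 + 2x^5 + 16x^3 - (3/2)x^2
D^2 f = 84x^5 + 10x^4 + 48x^2 - 3x
D^3 f = 420x^4 + 40x^3 + 96x - 3
matching coefficients of g against c_0 f + c_1 Df + … from the top degree down determines the c_i
solution: c_0 = 2, c_1 = -1, c_2 = -2, c_3 = -1/2


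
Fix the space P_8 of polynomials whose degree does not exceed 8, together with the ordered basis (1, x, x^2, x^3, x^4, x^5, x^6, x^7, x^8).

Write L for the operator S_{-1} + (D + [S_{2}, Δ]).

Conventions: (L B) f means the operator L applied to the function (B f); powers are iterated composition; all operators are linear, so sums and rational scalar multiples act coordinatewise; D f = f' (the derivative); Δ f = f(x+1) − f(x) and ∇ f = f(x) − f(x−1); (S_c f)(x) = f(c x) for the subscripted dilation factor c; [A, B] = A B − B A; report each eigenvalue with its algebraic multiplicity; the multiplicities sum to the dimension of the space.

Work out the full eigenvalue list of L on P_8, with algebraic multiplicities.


λ = -1 (multiplicity 4), λ = 1 (multiplicity 5)

image of 1: 1
image of x: -x
image of x^2: x^2 - 2x - 3
image of x^3: -x^3 - 9x^2 - 18x - 7
image of x^4: x^4 - 28x^3 - 72x^2 - 56x - 15
image of x^5: -x^5 - 75x^4 - 240x^3 - 280x^2 - 150x - 31
image of x^6: x^6 - 186x^5 - 720x^4 - 1120x^3 - 900x^2 - 372x - 63
image of x^7: -x^7 - 441x^6 - 2016x^5 - 3920x^4 - 4200x^3 - 2604x^2 - 882x - 127
image of x^8: x^8 - 1016x^7 - 5376x^6 - 12544x^5 - 16800x^4 - 13888x^3 - 7056x^2 - 2032x - 255
the matrix is upper triangular; its diagonal is (1, -1, 1, -1, 1, -1, 1, -1, 1)
for a triangular matrix the eigenvalues are the diagonal entries, with algebraic multiplicity their repetition count


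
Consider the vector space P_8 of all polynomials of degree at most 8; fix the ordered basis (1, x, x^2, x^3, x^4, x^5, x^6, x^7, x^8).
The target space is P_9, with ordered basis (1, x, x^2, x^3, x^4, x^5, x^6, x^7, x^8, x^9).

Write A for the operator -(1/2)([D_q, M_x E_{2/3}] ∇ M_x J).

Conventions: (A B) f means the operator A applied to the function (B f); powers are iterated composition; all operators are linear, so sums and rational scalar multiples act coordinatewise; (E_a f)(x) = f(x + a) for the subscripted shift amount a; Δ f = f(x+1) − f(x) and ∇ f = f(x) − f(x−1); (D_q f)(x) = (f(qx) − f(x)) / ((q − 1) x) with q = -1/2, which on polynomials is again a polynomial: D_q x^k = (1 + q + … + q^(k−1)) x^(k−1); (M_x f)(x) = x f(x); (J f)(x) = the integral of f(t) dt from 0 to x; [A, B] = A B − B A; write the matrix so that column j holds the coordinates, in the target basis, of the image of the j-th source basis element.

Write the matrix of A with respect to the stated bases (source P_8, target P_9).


image of 1: (1/2)x - 1/6
image of x: -(3/16)x^2 - (5/8)x - 1/12
image of x^2: (1/12)x^3 - (1/12)x^2 + (4/9)x - 5/162
image of x^3: -(5/128)x^4 - (5/12)x^3 - (5/12)x^2 - (245/432)x - 11/648
image of x^4: (3/160)x^5 - (29/160)x^4 + (37/120)x^3 + (101/360)x^2 + (143/270)x - 7/810
image of x^5: -(7/768)x^6 - (119/384)x^5 - (203/576)x^4 - (2471/2592)x^3 - (1085/1296)x^2 - (1253/1944)x - 43/8748
image of x^6: (1/224)x^7 - (151/672)x^6 + (5/84)x^5 + (41/3024)x^4 + (2251/2268)x^3 + (550/567)x^2 + (3569/5103)x - 85/30618
image of x^7: -(9/4096)x^8 - (273/1024)x^7 - (149/512)x^6 - (419/384)x^5 - (757/576)x^4 - (3547/1728)x^3 - (4253/2592)x^2 - (6545/7776)x - 19/11664
image of x^8: (5/4608)x^9 - (365/1536)x^8 - (145/1152)x^7 - (685/1296)x^6 + (1639/2592)x^5 + (2831/1944)x^4 + (48029/17496)x^3 + (37789/17496)x^2 + (12863/13122)x - 341/354294
each image's coordinates form column j of the matrix

the matrix is [[-1/6, -1/12, -5/162, -11/648, -7/810, -43/8748, -85/30618, -19/11664, -341/354294]; [1/2, -5/8, 4/9, -245/432, 143/270, -1253/1944, 3569/5103, -6545/7776, 12863/13122]; [0, -3/16, -1/12, -5/12, 101/360, -1085/1296, 550/567, -4253/2592, 37789/17496]; [0, 0, 1/12, -5/12, 37/120, -2471/2592, 2251/2268, -3547/1728, 48029/17496]; [0, 0, 0, -5/128, -29/160, -203/576, 41/3024, -757/576, 2831/1944]; [0, 0, 0, 0, 3/160, -119/384, 5/84, -419/384, 1639/2592]; [0, 0, 0, 0, 0, -7/768, -151/672, -149/512, -685/1296]; [0, 0, 0, 0, 0, 0, 1/224, -273/1024, -145/1152]; [0, 0, 0, 0, 0, 0, 0, -9/4096, -365/1536]; [0, 0, 0, 0, 0, 0, 0, 0, 5/4608]] (rows listed top to bottom)


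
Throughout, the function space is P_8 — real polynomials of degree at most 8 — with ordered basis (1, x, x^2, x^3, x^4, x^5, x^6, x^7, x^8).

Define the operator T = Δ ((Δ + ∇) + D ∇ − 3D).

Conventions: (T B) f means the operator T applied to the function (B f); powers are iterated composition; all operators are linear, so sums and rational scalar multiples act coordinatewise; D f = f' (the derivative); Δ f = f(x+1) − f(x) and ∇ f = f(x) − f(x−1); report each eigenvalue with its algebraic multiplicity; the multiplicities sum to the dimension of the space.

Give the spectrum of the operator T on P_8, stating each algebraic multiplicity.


λ = 0 (multiplicity 9)

image of 1: 0
image of x: 0
image of x^2: -2
image of x^3: -6x + 3
image of x^4: -12x^2 + 12x + 4
image of x^5: -20x^3 + 30x^2 + 20x + 25
image of x^6: -30x^4 + 60x^3 + 60x^2 + 150x + 46
image of x^7: -42x^5 + 105x^4 + 140x^3 + 525x^2 + 322x + 119
image of x^8: -56x^6 + 168x^5 + 280x^4 + 1400x^3 + 1288x^2 + 952x + 232
the matrix is upper triangular; its diagonal is (0, 0, 0, 0, 0, 0, 0, 0, 0)
for a triangular matrix the eigenvalues are the diagonal entries, with algebraic multiplicity their repetition count


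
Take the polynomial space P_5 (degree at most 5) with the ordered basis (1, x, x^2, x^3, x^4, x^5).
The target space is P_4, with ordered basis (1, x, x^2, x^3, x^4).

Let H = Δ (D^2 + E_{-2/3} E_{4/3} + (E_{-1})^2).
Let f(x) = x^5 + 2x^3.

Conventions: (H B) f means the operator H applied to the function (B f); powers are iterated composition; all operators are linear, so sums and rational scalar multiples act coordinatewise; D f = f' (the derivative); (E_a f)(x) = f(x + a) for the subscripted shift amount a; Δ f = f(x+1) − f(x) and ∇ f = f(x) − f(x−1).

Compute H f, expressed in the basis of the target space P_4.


D f = 5x^4 + 6x^2
D D f = 20x^3 + 12x
E_{4/3} f = x^5 + (20/3)x^4 + (178/9)x^3 + (856/27)x^2 + (2144/81)x + 2176/243
E_{-2/3} E_{4/3} f = x^5 + (10/3)x^4 + (58/9)x^3 + (188/27)x^2 + (296/81)x + 176/243
E_{-1} f = x^5 - 5x^4 + 12x^3 - 16x^2 + 11x - 3
E_{-1} E_{-1} f = x^5 - 10x^4 + 42x^3 - 92x^2 + 104x - 48
(D^2 + E_{-2/3} E_{4/3} + (E_{-1})^2) f = 2x^5 - (20/3)x^4 + (616/9)x^3 - (2296/27)x^2 + (9692/81)x - 11488/243
Δ (D^2 + E_{-2/3} E_{4/3} + (E_{-1})^2) f = 10x^4 - (20/3)x^3 + (556/3)x^2 + (502/27)x + 7970/81

the result is g(x) = 10x^4 - (20/3)x^3 + (556/3)x^2 + (502/27)x + 7970/81


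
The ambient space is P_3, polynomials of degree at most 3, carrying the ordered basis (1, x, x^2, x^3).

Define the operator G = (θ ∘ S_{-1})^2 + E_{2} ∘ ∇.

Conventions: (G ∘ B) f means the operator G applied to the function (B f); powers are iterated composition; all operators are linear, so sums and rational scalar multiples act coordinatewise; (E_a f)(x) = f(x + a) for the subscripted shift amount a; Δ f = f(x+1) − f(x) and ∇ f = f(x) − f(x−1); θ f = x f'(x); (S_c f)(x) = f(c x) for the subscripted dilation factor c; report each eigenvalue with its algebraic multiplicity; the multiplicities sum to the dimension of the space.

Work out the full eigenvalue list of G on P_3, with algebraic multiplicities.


image of 1: 0
image of x: x + 1
image of x^2: 4x^2 + 2x + 3
image of x^3: 9x^3 + 3x^2 + 9x + 7
the matrix is upper triangular; its diagonal is (0, 1, 4, 9)
for a triangular matrix the eigenvalues are the diagonal entries, with algebraic multiplicity their repetition count

λ = 0 (multiplicity 1), λ = 1 (multiplicity 1), λ = 4 (multiplicity 1), λ = 9 (multiplicity 1)


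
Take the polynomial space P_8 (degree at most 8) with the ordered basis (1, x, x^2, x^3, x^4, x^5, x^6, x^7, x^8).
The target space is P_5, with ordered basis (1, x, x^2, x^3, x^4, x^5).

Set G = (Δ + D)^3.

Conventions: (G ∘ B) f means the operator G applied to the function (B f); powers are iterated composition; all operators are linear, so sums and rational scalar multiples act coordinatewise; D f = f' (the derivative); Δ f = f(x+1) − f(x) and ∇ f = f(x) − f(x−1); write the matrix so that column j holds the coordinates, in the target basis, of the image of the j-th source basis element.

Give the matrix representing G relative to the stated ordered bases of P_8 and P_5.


image of 1: 0
image of x: 0
image of x^2: 0
image of x^3: 48
image of x^4: 192x + 144
image of x^5: 480x^2 + 720x + 420
image of x^6: 960x^3 + 2160x^2 + 2520x + 1170
image of x^7: 1680x^4 + 5040x^3 + 8820x^2 + 8190x + 3234
image of x^8: 2688x^5 + 10080x^4 + 23520x^3 + 32760x^2 + 25872x + 8988
each image's coordinates form column j of the matrix

the matrix is [[0, 0, 0, 48, 144, 420, 1170, 3234, 8988]; [0, 0, 0, 0, 192, 720, 2520, 8190, 25872]; [0, 0, 0, 0, 0, 480, 2160, 8820, 32760]; [0, 0, 0, 0, 0, 0, 960, 5040, 23520]; [0, 0, 0, 0, 0, 0, 0, 1680, 10080]; [0, 0, 0, 0, 0, 0, 0, 0, 2688]] (rows listed top to bottom)


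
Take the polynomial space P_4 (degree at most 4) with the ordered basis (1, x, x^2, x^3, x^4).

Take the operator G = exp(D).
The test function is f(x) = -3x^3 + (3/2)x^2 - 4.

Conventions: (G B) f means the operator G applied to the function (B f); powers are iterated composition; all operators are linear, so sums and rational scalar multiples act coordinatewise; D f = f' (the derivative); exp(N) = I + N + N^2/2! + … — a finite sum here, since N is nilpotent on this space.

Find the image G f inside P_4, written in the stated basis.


order-1 term: -9x^2 + 3x
order-2 term: -9x + 3/2
order-3 term: -3
the series for exp(D) f terminates at order 3
exp(D) f = -3x^3 - (15/2)x^2 - 6x - 11/2

the image equals g(x) = -3x^3 - (15/2)x^2 - 6x - 11/2


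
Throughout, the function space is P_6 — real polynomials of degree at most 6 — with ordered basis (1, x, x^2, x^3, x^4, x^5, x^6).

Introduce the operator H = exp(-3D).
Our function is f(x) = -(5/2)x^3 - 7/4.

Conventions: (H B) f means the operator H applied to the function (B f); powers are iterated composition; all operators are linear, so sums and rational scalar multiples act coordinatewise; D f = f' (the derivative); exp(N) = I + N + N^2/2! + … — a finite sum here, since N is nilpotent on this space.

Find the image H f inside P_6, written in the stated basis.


the image equals g(x) = -(5/2)x^3 + (45/2)x^2 - (135/2)x + 263/4

order-1 term: (45/2)x^2
order-2 term: -(135/2)x
order-3 term: 135/2
the series for exp(-3D) f terminates at order 3
exp(-3D) f = -(5/2)x^3 + (45/2)x^2 - (135/2)x + 263/4


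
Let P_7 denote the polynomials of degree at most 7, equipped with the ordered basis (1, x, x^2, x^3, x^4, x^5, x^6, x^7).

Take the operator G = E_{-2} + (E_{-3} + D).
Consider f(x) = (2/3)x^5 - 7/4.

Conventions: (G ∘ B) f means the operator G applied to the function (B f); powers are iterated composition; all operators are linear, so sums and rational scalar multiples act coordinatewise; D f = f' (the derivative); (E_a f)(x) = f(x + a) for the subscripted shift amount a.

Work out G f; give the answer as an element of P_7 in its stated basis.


E_{-2} f = (2/3)x^5 - (20/3)x^4 + (80/3)x^3 - (160/3)x^2 + (160/3)x - 277/12
E_{-3} f = (2/3)x^5 - 10x^4 + 60x^3 - 180x^2 + 270x - 655/4
D f = (10/3)x^4
(E_{-3} + D) f = (2/3)x^5 - (20/3)x^4 + 60x^3 - 180x^2 + 270x - 655/4
(E_{-2} + (E_{-3} + D)) f = (4/3)x^5 - (40/3)x^4 + (260/3)x^3 - (700/3)x^2 + (970/3)x - 1121/6

the image equals g(x) = (4/3)x^5 - (40/3)x^4 + (260/3)x^3 - (700/3)x^2 + (970/3)x - 1121/6


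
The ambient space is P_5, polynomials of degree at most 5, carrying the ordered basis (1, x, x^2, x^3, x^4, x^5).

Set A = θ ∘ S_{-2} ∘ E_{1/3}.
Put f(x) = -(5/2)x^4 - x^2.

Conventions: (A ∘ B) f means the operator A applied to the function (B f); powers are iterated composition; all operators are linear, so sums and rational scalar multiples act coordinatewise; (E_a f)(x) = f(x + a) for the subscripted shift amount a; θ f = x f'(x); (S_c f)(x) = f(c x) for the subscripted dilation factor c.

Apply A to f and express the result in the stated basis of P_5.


g(x) = -160x^4 + 80x^3 - (64/3)x^2 + (56/27)x

E_{1/3} f = -(5/2)x^4 - (10/3)x^3 - (8/3)x^2 - (28/27)x - 23/162
S_{-2} E_{1/3} f = -40x^4 + (80/3)x^3 - (32/3)x^2 + (56/27)x - 23/162
θ S_{-2} E_{1/3} f = -160x^4 + 80x^3 - (64/3)x^2 + (56/27)x


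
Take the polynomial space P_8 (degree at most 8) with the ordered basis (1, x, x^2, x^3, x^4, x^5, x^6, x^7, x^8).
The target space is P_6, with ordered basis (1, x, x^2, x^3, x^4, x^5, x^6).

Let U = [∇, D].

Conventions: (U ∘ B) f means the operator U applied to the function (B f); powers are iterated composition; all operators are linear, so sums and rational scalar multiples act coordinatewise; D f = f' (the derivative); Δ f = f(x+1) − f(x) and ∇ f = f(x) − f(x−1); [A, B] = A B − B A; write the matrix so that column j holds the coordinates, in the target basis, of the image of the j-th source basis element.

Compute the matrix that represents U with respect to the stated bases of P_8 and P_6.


image of 1: 0
image of x: 0
image of x^2: 0
image of x^3: 0
image of x^4: 0
image of x^5: 0
image of x^6: 0
image of x^7: 0
image of x^8: 0
each image's coordinates form column j of the matrix

the matrix is [[0, 0, 0, 0, 0, 0, 0, 0, 0]; [0, 0, 0, 0, 0, 0, 0, 0, 0]; [0, 0, 0, 0, 0, 0, 0, 0, 0]; [0, 0, 0, 0, 0, 0, 0, 0, 0]; [0, 0, 0, 0, 0, 0, 0, 0, 0]; [0, 0, 0, 0, 0, 0, 0, 0, 0]; [0, 0, 0, 0, 0, 0, 0, 0, 0]] (rows listed top to bottom)


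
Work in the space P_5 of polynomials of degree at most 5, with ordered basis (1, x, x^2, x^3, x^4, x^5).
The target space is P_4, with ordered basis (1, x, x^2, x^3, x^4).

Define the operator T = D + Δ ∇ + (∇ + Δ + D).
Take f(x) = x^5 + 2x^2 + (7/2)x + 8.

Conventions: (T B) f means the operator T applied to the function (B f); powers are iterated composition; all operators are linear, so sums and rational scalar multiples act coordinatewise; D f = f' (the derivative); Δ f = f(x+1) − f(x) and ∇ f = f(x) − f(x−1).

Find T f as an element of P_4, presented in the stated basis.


g(x) = 20x^4 + 20x^3 + 20x^2 + 26x + 20

D f = 5x^4 + 4x + 7/2
∇ f = 5x^4 - 10x^3 + 10x^2 - x + 5/2
Δ ∇ f = 20x^3 + 10x + 4
∇ f = 5x^4 - 10x^3 + 10x^2 - x + 5/2
Δ f = 5x^4 + 10x^3 + 10x^2 + 9x + 13/2
D f = 5x^4 + 4x + 7/2
(∇ + Δ + D) f = 15x^4 + 20x^2 + 12x + 25/2
(D + Δ ∇ + (∇ + Δ + D)) f = 20x^4 + 20x^3 + 20x^2 + 26x + 20


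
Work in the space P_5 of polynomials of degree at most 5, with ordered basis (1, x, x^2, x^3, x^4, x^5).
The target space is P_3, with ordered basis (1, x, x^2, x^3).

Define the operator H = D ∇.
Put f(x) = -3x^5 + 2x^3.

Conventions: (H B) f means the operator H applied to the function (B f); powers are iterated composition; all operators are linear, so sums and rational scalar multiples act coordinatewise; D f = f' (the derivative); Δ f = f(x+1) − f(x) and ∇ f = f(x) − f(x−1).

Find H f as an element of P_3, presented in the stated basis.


∇ f = -15x^4 + 30x^3 - 24x^2 + 9x - 1
D ∇ f = -60x^3 + 90x^2 - 48x + 9

the image equals g(x) = -60x^3 + 90x^2 - 48x + 9


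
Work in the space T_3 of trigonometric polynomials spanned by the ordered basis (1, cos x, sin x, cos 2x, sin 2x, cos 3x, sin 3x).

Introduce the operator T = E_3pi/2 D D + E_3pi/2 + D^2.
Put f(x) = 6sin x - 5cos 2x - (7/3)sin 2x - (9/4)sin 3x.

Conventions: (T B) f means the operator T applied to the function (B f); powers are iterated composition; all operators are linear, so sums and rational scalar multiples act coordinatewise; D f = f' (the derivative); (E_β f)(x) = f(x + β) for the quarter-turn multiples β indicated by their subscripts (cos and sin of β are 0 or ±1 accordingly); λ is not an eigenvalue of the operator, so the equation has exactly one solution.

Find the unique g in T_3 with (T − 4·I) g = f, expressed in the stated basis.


write g with unknown coordinates in the stated basis and equate coefficients in (T − 4·I) g = f
solving from the highest basis element down gives g = -(6/5)sin x + cos 2x + (7/15)sin 2x - (18/233)cos 3x + (117/932)sin 3x
check: T g = (6/5)sin x - cos 2x - (7/15)sin 2x - (72/233)cos 3x - (1629/932)sin 3x
so T g − 4·g = 6sin x - 5cos 2x - (7/3)sin 2x - (9/4)sin 3x = f ✓

g(x) = -(6/5)sin x + cos 2x + (7/15)sin 2x - (18/233)cos 3x + (117/932)sin 3x


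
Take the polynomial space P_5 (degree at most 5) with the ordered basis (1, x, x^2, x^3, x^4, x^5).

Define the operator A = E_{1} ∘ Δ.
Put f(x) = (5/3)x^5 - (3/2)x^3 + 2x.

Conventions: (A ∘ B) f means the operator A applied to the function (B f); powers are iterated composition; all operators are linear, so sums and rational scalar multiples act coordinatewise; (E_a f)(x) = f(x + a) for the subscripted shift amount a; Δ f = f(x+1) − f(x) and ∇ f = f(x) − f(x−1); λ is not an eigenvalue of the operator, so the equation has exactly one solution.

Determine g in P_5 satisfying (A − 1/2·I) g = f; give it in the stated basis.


the result is g(x) = -(10/3)x^5 - (100/3)x^4 - (1391/3)x^3 - (13346/3)x^2 - (85534/3)x - 274238/3

write g with unknown coordinates in the stated basis and equate coefficients in (A − 1/2·I) g = f
solving from the highest basis element down gives g = -(10/3)x^5 - (100/3)x^4 - (1391/3)x^3 - (13346/3)x^2 - (85534/3)x - 274238/3
check: A g = -(50/3)x^4 - (700/3)x^3 - (6673/3)x^2 - (42761/3)x - 137119/3
so A g − 1/2·g = (5/3)x^5 - (3/2)x^3 + 2x = f ✓


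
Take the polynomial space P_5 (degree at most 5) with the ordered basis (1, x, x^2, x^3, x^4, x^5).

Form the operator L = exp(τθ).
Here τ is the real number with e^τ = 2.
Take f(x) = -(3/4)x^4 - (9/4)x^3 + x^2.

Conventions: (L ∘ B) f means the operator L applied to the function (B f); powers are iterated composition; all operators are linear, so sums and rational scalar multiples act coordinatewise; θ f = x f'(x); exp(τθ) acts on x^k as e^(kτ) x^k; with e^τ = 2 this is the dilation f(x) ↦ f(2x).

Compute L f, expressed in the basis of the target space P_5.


the image equals g(x) = -12x^4 - 18x^3 + 4x^2

exp(τθ) x^k = e^(kτ) x^k; with e^τ = 2 this sends x^k to 2^k x^k
x^2 ↦ 4 x^2
x^3 ↦ 8 x^3
x^4 ↦ 16 x^4
applying this coordinatewise to f: exp(τθ) f = -12x^4 - 18x^3 + 4x^2


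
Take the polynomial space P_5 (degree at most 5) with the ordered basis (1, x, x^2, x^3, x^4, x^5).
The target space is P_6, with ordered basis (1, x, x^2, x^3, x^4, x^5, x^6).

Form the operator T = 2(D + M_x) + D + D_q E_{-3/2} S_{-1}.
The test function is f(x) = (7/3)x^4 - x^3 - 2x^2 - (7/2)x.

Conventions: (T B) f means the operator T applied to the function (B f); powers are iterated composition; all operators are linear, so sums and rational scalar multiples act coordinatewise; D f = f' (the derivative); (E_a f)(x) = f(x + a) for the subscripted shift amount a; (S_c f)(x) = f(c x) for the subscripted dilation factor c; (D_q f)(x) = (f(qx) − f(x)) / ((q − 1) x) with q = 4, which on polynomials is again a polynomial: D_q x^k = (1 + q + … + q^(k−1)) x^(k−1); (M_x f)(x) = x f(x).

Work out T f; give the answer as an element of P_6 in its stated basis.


the result is g(x) = (14/3)x^5 - 2x^4 + (667/3)x^3 - 289x^2 + 113x - 103/4

D f = (28/3)x^3 - 3x^2 - 4x - 7/2
M_x f = (7/3)x^5 - x^4 - 2x^3 - (7/2)x^2
(D + M_x) f = (7/3)x^5 - x^4 + (22/3)x^3 - (13/2)x^2 - 4x - 7/2
(2(D + M_x)) f = (14/3)x^5 - 2x^4 + (44/3)x^3 - 13x^2 - 8x - 7
D f = (28/3)x^3 - 3x^2 - 4x - 7/2
S_{-1} f = (7/3)x^4 + x^3 - 2x^2 + (7/2)x
E_{-3/2} S_{-1} f = (7/3)x^4 - 13x^3 + 25x^2 - (61/4)x - 21/16
D_q E_{-3/2} S_{-1} f = (595/3)x^3 - 273x^2 + 125x - 61/4
(2(D + M_x) + D + D_q E_{-3/2} S_{-1}) f = (14/3)x^5 - 2x^4 + (667/3)x^3 - 289x^2 + 113x - 103/4


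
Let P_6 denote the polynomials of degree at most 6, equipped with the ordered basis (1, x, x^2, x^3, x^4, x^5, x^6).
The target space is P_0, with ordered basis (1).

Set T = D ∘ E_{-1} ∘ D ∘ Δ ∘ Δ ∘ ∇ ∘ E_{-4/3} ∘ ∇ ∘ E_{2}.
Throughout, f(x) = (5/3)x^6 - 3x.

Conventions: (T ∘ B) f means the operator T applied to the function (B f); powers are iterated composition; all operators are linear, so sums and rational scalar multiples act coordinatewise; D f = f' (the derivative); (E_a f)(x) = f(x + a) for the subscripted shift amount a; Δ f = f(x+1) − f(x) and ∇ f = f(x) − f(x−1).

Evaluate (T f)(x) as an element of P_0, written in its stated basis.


the image equals g(x) = 1200

E_{2} f = (5/3)x^6 + 20x^5 + 100x^4 + (800/3)x^3 + 400x^2 + 317x + 302/3
∇ E_{2} f = 10x^5 + 75x^4 + (700/3)x^3 + 375x^2 + 310x + 102
E_{-4/3} ∇ E_{2} f = 10x^5 + (25/3)x^4 + (100/9)x^3 + (125/27)x^2 + (110/81)x - 694/243
∇ (E_{-4/3} ∘ ∇ ∘ E_{2}) f = 50x^4 - (200/3)x^3 + (250/3)x^2 - (1100/27)x + 770/81
Δ ∇ (E_{-4/3} ∘ ∇ ∘ E_{2}) f = 200x^3 + 100x^2 + (500/3)x + 700/27
Δ Δ ∇ (E_{-4/3} ∘ ∇ ∘ E_{2}) f = 600x^2 + 800x + 1400/3
D (Δ ∘ Δ ∘ ∇) (E_{-4/3} ∘ ∇ ∘ E_{2}) f = 1200x + 800
E_{-1} D (Δ ∘ Δ ∘ ∇) (E_{-4/3} ∘ ∇ ∘ E_{2}) f = 1200x - 400
D (E_{-1} ∘ D ∘ Δ ∘ Δ ∘ ∇) (E_{-4/3} ∘ ∇ ∘ E_{2}) f = 1200


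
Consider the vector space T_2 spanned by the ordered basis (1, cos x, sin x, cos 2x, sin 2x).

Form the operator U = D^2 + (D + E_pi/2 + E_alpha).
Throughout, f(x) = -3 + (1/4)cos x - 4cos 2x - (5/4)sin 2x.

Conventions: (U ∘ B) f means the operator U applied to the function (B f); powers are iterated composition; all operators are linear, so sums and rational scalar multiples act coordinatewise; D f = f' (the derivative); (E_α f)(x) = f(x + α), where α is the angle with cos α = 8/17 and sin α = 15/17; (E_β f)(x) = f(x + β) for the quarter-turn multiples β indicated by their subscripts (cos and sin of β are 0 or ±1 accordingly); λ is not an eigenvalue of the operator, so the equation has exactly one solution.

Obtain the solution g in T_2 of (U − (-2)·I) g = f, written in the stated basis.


the image equals g(x) = -3/4 + (25/712)cos x + (49/712)sin x + (10269/11944)cos 2x - (1987/5972)sin 2x

write g with unknown coordinates in the stated basis and equate coefficients in (U − (-2)·I) g = f
solving from the highest basis element down gives g = -3/4 + (25/712)cos x + (49/712)sin x + (10269/11944)cos 2x - (1987/5972)sin 2x
check: U g = -3/2 + (16/89)cos x - (49/356)sin x - (34157/5972)cos 2x - (3491/5972)sin 2x
so U g − (-2)·g = -3 + (1/4)cos x - 4cos 2x - (5/4)sin 2x = f ✓


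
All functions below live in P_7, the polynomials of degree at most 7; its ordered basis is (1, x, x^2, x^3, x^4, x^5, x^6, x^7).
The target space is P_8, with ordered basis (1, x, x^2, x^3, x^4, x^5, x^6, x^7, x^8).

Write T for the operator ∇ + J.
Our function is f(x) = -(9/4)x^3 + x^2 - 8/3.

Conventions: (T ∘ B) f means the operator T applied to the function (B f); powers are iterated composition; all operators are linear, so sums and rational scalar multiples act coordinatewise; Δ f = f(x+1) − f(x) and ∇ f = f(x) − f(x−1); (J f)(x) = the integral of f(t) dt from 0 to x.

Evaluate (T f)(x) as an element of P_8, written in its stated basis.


∇ f = -(27/4)x^2 + (35/4)x - 13/4
J f = -(9/16)x^4 + (1/3)x^3 - (8/3)x
(∇ + J) f = -(9/16)x^4 + (1/3)x^3 - (27/4)x^2 + (73/12)x - 13/4

g(x) = -(9/16)x^4 + (1/3)x^3 - (27/4)x^2 + (73/12)x - 13/4


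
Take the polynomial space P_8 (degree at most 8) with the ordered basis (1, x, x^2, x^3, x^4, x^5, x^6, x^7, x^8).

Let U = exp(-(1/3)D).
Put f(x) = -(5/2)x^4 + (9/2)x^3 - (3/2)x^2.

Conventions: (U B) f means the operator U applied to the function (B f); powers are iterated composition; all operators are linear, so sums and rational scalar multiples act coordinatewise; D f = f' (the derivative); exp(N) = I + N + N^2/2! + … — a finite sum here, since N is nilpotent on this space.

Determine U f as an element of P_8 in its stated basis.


g(x) = -(5/2)x^4 + (47/6)x^3 - (23/3)x^2 + (155/54)x - 59/162

order-1 term: (10/3)x^3 - (9/2)x^2 + x
order-2 term: -(5/3)x^2 + (3/2)x - 1/6
order-3 term: (10/27)x - 1/6
order-4 term: -5/162
the series for exp(-(1/3)D) f terminates at order 4
exp(-(1/3)D) f = -(5/2)x^4 + (47/6)x^3 - (23/3)x^2 + (155/54)x - 59/162


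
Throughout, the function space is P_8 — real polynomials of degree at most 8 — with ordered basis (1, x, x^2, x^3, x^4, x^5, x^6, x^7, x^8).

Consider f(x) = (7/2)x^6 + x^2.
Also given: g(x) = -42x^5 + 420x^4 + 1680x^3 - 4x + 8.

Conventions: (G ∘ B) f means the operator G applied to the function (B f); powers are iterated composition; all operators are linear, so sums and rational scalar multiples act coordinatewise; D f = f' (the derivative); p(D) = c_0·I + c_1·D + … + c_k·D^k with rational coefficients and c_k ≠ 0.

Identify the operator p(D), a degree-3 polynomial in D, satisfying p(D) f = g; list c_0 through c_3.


D^0 f = (7/2)x^6 + x^2
D^1 f = 21x^5 + 2x
D^2 f = 105x^4 + 2
D^3 f = 420x^3
matching coefficients of g against c_0 f + c_1 Df + … from the top degree down determines the c_i
solution: c_0 = 0, c_1 = -2, c_2 = 4, c_3 = 4

c_0 = 0, c_1 = -2, c_2 = 4, c_3 = 4


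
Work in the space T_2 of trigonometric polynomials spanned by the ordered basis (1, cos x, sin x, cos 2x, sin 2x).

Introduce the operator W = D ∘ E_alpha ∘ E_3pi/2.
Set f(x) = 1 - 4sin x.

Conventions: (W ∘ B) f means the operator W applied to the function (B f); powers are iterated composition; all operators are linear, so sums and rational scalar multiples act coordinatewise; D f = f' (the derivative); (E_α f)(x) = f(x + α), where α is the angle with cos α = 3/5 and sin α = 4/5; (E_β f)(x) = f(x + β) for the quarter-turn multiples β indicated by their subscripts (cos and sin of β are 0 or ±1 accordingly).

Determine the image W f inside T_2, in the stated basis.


E_3pi/2 f = 1 + 4cos x
E_alpha E_3pi/2 f = 1 + (12/5)cos x - (16/5)sin x
D E_alpha E_3pi/2 f = -(16/5)cos x - (12/5)sin x

the result is g(x) = -(16/5)cos x - (12/5)sin x


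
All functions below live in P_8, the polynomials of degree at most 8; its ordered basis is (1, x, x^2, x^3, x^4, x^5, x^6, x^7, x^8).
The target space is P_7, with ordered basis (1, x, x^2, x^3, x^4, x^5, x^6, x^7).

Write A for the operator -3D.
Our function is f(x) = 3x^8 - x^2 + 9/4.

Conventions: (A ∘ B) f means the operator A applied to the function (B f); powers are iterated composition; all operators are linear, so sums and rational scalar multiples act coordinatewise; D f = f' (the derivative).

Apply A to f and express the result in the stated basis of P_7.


the result is g(x) = -72x^7 + 6x

D f = 24x^7 - 2x
(-3D) f = -72x^7 + 6x


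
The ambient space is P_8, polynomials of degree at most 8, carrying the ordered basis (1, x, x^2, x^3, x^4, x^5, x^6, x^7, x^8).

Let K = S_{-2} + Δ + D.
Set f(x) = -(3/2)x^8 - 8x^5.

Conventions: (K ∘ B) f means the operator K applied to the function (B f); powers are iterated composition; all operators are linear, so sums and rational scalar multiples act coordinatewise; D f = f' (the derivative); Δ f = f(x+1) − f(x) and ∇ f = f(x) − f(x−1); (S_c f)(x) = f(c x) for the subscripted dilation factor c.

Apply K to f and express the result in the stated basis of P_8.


the image equals g(x) = -384x^8 - 24x^7 - 42x^6 + 172x^5 - 185x^4 - 164x^3 - 122x^2 - 52x - 19/2

S_{-2} f = -384x^8 + 256x^5
Δ f = -12x^7 - 42x^6 - 84x^5 - 145x^4 - 164x^3 - 122x^2 - 52x - 19/2
D f = -12x^7 - 40x^4
(S_{-2} + Δ + D) f = -384x^8 - 24x^7 - 42x^6 + 172x^5 - 185x^4 - 164x^3 - 122x^2 - 52x - 19/2


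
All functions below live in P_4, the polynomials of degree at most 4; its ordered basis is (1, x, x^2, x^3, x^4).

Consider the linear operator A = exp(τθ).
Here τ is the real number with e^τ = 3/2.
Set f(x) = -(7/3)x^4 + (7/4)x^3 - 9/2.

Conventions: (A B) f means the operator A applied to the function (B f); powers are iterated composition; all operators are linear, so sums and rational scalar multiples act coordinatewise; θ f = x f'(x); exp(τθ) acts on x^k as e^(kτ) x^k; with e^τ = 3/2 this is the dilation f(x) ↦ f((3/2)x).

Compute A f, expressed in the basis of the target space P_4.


the image equals g(x) = -(189/16)x^4 + (189/32)x^3 - 9/2

exp(τθ) x^k = e^(kτ) x^k; with e^τ = 3/2 this sends x^k to (3/2)^k x^k
x^3 ↦ 27/8 x^3
x^4 ↦ 81/16 x^4
applying this coordinatewise to f: exp(τθ) f = -(189/16)x^4 + (189/32)x^3 - 9/2


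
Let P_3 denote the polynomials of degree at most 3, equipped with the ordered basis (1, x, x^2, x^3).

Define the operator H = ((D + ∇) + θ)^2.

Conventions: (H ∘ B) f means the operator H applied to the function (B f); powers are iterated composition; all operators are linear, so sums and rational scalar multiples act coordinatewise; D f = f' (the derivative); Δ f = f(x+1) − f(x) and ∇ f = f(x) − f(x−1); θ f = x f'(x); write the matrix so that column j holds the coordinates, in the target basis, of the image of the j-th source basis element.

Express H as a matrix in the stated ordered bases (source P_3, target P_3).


image of 1: 0
image of x: x + 2
image of x^2: 4x^2 + 12x + 6
image of x^3: 9x^3 + 30x^2 + 12x - 9
each image's coordinates form column j of the matrix

the matrix is [[0, 2, 6, -9]; [0, 1, 12, 12]; [0, 0, 4, 30]; [0, 0, 0, 9]] (rows listed top to bottom)


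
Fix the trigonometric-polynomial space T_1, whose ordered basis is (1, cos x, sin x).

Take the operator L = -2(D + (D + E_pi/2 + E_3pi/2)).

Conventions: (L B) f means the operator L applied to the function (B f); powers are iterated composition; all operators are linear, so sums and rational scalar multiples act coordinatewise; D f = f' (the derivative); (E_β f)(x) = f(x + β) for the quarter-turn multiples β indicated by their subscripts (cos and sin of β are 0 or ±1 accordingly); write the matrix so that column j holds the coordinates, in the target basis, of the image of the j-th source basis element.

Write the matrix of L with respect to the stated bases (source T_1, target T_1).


image of 1: -4
image of cos x: 4sin x
image of sin x: -4cos x
each image's coordinates form column j of the matrix

the matrix is [[-4, 0, 0]; [0, 0, -4]; [0, 4, 0]] (rows listed top to bottom)


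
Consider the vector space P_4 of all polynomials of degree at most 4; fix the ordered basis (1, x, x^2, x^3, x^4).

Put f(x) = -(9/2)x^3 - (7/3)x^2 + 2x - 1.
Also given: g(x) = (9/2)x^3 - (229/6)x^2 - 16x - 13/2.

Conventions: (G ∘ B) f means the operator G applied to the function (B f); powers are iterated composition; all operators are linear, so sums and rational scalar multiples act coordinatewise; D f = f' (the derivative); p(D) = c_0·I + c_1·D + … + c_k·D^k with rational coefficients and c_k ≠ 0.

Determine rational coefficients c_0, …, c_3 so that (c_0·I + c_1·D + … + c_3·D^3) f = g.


D^0 f = -(9/2)x^3 - (7/3)x^2 + 2x - 1
D^1 f = -(27/2)x^2 - (14/3)x + 2
D^2 f = -27x - 14/3
D^3 f = -27
matching coefficients of g against c_0 f + c_1 Df + … from the top degree down determines the c_i
solution: c_0 = -1, c_1 = 3, c_2 = 0, c_3 = 1/2

c_0 = -1, c_1 = 3, c_2 = 0, c_3 = 1/2


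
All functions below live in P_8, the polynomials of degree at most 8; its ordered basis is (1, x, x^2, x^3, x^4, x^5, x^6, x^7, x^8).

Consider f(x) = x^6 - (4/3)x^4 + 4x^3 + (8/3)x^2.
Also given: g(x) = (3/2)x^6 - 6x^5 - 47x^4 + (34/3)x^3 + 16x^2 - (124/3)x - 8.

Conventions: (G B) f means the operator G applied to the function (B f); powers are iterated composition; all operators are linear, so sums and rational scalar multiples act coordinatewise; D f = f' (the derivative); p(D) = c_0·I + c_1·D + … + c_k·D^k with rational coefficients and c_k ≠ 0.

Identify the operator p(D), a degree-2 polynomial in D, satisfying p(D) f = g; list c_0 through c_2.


c_0 = 3/2, c_1 = -1, c_2 = -3/2

D^0 f = x^6 - (4/3)x^4 + 4x^3 + (8/3)x^2
D^1 f = 6x^5 - (16/3)x^3 + 12x^2 + (16/3)x
D^2 f = 30x^4 - 16x^2 + 24x + 16/3
matching coefficients of g against c_0 f + c_1 Df + … from the top degree down determines the c_i
solution: c_0 = 3/2, c_1 = -1, c_2 = -3/2


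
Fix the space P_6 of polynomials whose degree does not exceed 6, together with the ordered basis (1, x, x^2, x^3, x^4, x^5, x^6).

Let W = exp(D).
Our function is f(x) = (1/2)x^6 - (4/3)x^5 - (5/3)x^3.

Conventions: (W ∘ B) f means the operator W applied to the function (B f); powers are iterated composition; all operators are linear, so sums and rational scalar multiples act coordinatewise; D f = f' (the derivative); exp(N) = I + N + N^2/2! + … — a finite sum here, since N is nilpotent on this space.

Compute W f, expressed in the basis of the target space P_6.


g(x) = (1/2)x^6 + (5/3)x^5 + (5/6)x^4 - 5x^3 - (65/6)x^2 - (26/3)x - 5/2

order-1 term: 3x^5 - (20/3)x^4 - 5x^2
order-2 term: (15/2)x^4 - (40/3)x^3 - 5x
order-3 term: 10x^3 - (40/3)x^2 - 5/3
order-4 term: (15/2)x^2 - (20/3)x
order-5 term: 3x - 4/3
order-6 term: 1/2
the series for exp(D) f terminates at order 6
exp(D) f = (1/2)x^6 + (5/3)x^5 + (5/6)x^4 - 5x^3 - (65/6)x^2 - (26/3)x - 5/2


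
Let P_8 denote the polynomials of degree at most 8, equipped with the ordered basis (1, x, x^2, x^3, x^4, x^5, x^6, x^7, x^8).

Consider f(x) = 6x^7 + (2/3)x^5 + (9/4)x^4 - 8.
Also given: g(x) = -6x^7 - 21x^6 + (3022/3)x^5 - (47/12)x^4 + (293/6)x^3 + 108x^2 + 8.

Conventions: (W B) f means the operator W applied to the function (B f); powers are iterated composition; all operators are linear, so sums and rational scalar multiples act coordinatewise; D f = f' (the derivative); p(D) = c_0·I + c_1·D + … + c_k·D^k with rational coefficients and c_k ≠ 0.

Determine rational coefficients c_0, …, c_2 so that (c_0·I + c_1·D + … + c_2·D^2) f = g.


D^0 f = 6x^7 + (2/3)x^5 + (9/4)x^4 - 8
D^1 f = 42x^6 + (10/3)x^4 + 9x^3
D^2 f = 252x^5 + (40/3)x^3 + 27x^2
matching coefficients of g against c_0 f + c_1 Df + … from the top degree down determines the c_i
solution: c_0 = -1, c_1 = -1/2, c_2 = 4

p(D) = -I − (1/2)·D + 4·D^2, i.e. c_0 = -1, c_1 = -1/2, c_2 = 4


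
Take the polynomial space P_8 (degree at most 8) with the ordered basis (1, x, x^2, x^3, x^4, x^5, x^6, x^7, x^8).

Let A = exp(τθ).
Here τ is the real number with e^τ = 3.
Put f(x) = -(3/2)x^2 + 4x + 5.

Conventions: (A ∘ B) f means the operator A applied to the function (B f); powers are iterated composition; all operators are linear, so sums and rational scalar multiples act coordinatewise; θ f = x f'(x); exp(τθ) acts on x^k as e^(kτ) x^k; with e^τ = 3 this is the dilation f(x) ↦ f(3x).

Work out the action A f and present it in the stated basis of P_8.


the result is g(x) = -(27/2)x^2 + 12x + 5

exp(τθ) x^k = e^(kτ) x^k; with e^τ = 3 this sends x^k to 3^k x^k
x ↦ 3 x
x^2 ↦ 9 x^2
applying this coordinatewise to f: exp(τθ) f = -(27/2)x^2 + 12x + 5
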